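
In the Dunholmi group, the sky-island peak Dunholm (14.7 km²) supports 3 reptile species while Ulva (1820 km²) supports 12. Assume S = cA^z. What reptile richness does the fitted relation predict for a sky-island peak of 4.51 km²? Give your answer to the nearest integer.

z = ln(12/3) / ln(1820/14.7) = 1.3863 / 4.8187 = 0.2877
c = 3 / 14.7^0.2877 = 3 / 2.167 = 1.385
S₃ = 1.385 × 4.51^0.2877 = 1.385 × 1.542 ≈ 2.135

2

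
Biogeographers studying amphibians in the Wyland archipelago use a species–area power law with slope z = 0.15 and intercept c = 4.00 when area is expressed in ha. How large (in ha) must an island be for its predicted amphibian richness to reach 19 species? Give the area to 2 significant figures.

32000 ha

19 = 4 × A^0.15  ⇒  A^0.15 = 19/4 = 4.75
ln A = ln(4.75) / 0.15 = 1.5581 / 0.15 = 10.3876
A = e^10.3876 ≈ 32456 ha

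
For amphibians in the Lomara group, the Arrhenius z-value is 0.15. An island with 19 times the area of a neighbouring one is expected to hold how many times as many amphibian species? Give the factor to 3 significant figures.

1.56

S₂/S₁ = (A₂/A₁)^z = 19^0.15
ln(S₂/S₁) = 0.15 × ln 19 = 0.15 × 2.9444 = 0.4417
S₂/S₁ = e^0.4417 ≈ 1.555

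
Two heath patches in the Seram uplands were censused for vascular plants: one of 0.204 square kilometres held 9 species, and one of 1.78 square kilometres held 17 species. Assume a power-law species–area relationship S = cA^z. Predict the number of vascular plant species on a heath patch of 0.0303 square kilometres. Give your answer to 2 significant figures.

5.1

z = ln(17/9) / ln(1.78/0.204) = 0.6360 / 2.1662 = 0.2936
c = 9 / 0.204^0.2936 = 9 / 0.6271 = 14.35
S₃ = 14.35 × 0.0303^0.2936 = 14.35 × 0.3582 ≈ 5.142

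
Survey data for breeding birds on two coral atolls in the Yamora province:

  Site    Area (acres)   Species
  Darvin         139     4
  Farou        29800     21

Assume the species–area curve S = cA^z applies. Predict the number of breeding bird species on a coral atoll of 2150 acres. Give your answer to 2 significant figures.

z = ln(21/4) / ln(29800/139) = 1.6582 / 5.3678 = 0.3089
c = 4 / 139^0.3089 = 4 / 4.592 = 0.871
S₃ = 0.871 × 2150^0.3089 = 0.871 × 10.7 ≈ 9.322

9.3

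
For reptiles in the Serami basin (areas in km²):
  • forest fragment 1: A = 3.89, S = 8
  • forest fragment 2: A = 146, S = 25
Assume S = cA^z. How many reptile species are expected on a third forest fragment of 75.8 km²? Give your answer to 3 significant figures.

20.3

z = ln(25/8) / ln(146/3.89) = 1.1394 / 3.6252 = 0.3143
c = 8 / 3.89^0.3143 = 8 / 1.533 = 5.22
S₃ = 5.22 × 75.8^0.3143 = 5.22 × 3.898 ≈ 20.35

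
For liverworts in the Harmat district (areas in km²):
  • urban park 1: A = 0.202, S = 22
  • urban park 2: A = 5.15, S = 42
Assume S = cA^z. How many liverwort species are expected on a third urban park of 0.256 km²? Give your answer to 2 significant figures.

23

z = ln(42/22) / ln(5.15/0.202) = 0.6466 / 3.2385 = 0.1997
c = 22 / 0.202^0.1997 = 22 / 0.7266 = 30.28
S₃ = 30.28 × 0.256^0.1997 = 30.28 × 0.7618 ≈ 23.07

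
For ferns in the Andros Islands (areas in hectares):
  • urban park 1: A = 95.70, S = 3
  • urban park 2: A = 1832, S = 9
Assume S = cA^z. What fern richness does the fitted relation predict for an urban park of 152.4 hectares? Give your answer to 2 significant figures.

z = ln(9/3) / ln(1832/95.7) = 1.0986 / 2.9519 = 0.3722
c = 3 / 95.7^0.3722 = 3 / 5.46 = 0.5494
S₃ = 0.5494 × 152.4^0.3722 = 0.5494 × 6.493 ≈ 3.567

3.6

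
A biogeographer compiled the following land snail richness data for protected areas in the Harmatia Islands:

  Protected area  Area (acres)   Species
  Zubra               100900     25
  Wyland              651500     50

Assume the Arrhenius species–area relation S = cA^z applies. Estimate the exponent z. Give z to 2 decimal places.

0.37

Taking logs: ln S = ln c + z ln A, so z = (ln S₂ − ln S₁)/(ln A₂ − ln A₁).
z = ln(50/25) / ln(651500/100900) = ln(2) / ln(6.457) = 0.6931 / 1.8651 = 0.3716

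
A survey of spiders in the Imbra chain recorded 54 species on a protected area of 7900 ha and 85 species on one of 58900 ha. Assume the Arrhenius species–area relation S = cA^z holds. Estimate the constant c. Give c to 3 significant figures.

7.12

z = ln(S₂/S₁) / ln(A₂/A₁) = ln(85/54) / ln(58900/7900) = 0.4537 / 2.0090 = 0.2258
c = S₁ / A₁^z = 54 / 7900^0.2258 = 54 / 7.589 = 7.116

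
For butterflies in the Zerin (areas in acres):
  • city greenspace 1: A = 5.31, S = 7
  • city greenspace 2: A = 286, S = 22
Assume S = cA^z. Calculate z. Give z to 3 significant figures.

Taking logs: ln S = ln c + z ln A, so z = (ln S₂ − ln S₁)/(ln A₂ − ln A₁).
z = ln(22/7) / ln(286/5.31) = ln(3.143) / ln(53.86) = 1.1451 / 3.9864 = 0.2873

0.287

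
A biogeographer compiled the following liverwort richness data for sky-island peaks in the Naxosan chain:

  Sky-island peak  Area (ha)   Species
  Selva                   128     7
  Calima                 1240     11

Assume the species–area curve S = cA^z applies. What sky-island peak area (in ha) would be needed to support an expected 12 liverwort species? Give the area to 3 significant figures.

z = ln(11/7) / ln(1240/128) = 0.4520 / 2.2708 = 0.1990
c = 7 / 128^0.1990 = 7 / 2.627 = 2.665
A = (12/2.665)^(1/0.1990) ⇒ ln A = ln(4.503)/0.1990 = 7.5600
A = e^7.5600 ≈ 1920 ha

1920 ha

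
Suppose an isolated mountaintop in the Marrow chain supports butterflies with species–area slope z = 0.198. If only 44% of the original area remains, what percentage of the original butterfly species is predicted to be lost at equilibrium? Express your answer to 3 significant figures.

S_new/S_old = (A_new/A_old)^z = 0.44^0.198
= exp(0.198 × ln 0.44) = exp(0.198 × -0.8210) = exp(-0.1626) ≈ 0.85
Fraction lost = 1 − 0.85 = 0.15

15.0%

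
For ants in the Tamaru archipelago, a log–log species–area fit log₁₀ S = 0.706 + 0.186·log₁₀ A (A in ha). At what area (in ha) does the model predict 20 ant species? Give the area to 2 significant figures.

20 = 5.082 × A^0.186  ⇒  A^0.186 = 20/5.082 = 3.936
ln A = ln(3.936) / 0.186 = 1.3701 / 0.186 = 7.3662
A = e^7.3662 ≈ 1582 ha

1600 ha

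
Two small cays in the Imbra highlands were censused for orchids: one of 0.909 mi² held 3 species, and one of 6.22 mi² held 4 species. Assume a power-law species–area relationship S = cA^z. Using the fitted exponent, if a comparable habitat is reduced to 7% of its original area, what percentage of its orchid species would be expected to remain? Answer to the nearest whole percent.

67%

z = ln(4/3) / ln(6.22/0.909) = 0.2877 / 1.9232 = 0.1496
S_new/S_old = (A_new/A_old)^z = 0.07^0.1496 = exp(0.1496 × -2.6593) = 0.6718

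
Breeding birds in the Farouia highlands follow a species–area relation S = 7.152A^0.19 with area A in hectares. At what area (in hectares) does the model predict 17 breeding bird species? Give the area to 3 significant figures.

17 = 7.152 × A^0.19  ⇒  A^0.19 = 17/7.152 = 2.377
ln A = ln(2.377) / 0.19 = 0.8658 / 0.19 = 4.5570
A = e^4.5570 ≈ 95.29 hectares

95.3 hectares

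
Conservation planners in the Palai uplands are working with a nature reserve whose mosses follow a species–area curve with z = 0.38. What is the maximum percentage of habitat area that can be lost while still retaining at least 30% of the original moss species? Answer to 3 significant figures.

Need (A_new/A_old)^0.38 = 0.3, so A_new/A_old = 0.3^(1/0.38) = 0.3^2.632
ln(A_new/A_old) = ln 0.3 / 0.38 = -1.2040 / 0.38 = -3.1683
A_new/A_old = e^-3.1683 ≈ 0.04207
Fraction that can be lost = 1 − 0.04207 = 0.9579

95.8%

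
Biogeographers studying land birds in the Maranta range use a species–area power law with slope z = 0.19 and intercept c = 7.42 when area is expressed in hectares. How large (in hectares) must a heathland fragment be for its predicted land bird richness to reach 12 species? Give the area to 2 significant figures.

13 hectares

12 = 7.42 × A^0.19  ⇒  A^0.19 = 12/7.42 = 1.617
ln A = ln(1.617) / 0.19 = 0.4807 / 0.19 = 2.5301
A = e^2.5301 ≈ 12.56 hectares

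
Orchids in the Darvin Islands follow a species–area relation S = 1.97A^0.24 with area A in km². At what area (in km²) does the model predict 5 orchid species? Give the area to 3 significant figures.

48.5 km²

5 = 1.97 × A^0.24  ⇒  A^0.24 = 5/1.97 = 2.538
ln A = ln(2.538) / 0.24 = 0.9314 / 0.24 = 3.8809
A = e^3.8809 ≈ 48.47 km²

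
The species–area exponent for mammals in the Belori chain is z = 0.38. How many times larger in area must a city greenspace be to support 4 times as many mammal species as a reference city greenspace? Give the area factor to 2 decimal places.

38.40

(A₂/A₁)^0.38 = 4, so A₂/A₁ = 4^(1/0.38) = 4^2.632
ln(A₂/A₁) = ln 4 / 0.38 = 1.3863 / 0.38 = 3.6481
A₂/A₁ = e^3.6481 ≈ 38.4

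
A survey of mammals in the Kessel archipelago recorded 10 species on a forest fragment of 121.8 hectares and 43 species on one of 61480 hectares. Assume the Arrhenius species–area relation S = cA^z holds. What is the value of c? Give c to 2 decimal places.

z = ln(S₂/S₁) / ln(A₂/A₁) = ln(43/10) / ln(61480/121.8) = 1.4586 / 6.2241 = 0.2344
c = S₁ / A₁^z = 10 / 121.8^0.2344 = 10 / 3.082 = 3.245

3.25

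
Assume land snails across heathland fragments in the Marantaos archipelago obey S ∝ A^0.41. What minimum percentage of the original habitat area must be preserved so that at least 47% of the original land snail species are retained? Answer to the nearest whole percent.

Need (A_new/A_old)^0.41 = 0.47, so A_new/A_old = 0.47^(1/0.41) = 0.47^2.439
ln(A_new/A_old) = ln 0.47 / 0.41 = -0.7550 / 0.41 = -1.8415
A_new/A_old = e^-1.8415 ≈ 0.1586

16%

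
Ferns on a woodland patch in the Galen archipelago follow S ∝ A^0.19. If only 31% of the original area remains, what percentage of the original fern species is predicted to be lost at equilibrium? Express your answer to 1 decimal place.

20.0%

S_new/S_old = (A_new/A_old)^z = 0.31^0.19
= exp(0.19 × ln 0.31) = exp(0.19 × -1.1712) = exp(-0.2225) ≈ 0.8005
Fraction lost = 1 − 0.8005 = 0.1995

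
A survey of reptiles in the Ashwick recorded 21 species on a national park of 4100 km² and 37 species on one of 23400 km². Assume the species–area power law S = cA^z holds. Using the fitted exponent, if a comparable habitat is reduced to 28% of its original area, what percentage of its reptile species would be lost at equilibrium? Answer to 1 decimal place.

z = ln(37/21) / ln(23400/4100) = 0.5664 / 1.7417 = 0.3252
S_new/S_old = (A_new/A_old)^z = 0.28^0.3252 = exp(0.3252 × -1.2730) = 0.661
Fraction lost = 1 − 0.661 = 0.339

33.9%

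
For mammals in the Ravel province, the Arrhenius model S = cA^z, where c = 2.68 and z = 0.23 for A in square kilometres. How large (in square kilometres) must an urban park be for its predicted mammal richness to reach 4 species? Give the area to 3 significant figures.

4 = 2.68 × A^0.23  ⇒  A^0.23 = 4/2.68 = 1.493
ln A = ln(1.493) / 0.23 = 0.4005 / 0.23 = 1.7412
A = e^1.7412 ≈ 5.704 square kilometres

5.70 square kilometres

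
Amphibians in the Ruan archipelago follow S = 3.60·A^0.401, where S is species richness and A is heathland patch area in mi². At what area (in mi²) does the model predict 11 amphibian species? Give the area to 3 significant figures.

16.2 mi²

11 = 3.6 × A^0.401  ⇒  A^0.401 = 11/3.6 = 3.056
ln A = ln(3.056) / 0.401 = 1.1170 / 0.401 = 2.7854
A = e^2.7854 ≈ 16.21 mi²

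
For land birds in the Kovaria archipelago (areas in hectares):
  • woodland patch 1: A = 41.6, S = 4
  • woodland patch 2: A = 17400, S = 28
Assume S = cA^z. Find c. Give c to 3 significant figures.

1.20

z = ln(S₂/S₁) / ln(A₂/A₁) = ln(28/4) / ln(17400/41.6) = 1.9459 / 6.0361 = 0.3224
c = S₁ / A₁^z = 4 / 41.6^0.3224 = 4 / 3.326 = 1.203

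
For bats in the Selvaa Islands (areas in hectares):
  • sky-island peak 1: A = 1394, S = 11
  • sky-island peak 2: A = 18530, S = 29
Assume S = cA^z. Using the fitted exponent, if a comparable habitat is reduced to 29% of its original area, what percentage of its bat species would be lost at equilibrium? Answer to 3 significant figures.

37.1%

z = ln(29/11) / ln(18530/1394) = 0.9694 / 2.5872 = 0.3747
S_new/S_old = (A_new/A_old)^z = 0.29^0.3747 = exp(0.3747 × -1.2379) = 0.6289
Fraction lost = 1 − 0.6289 = 0.3711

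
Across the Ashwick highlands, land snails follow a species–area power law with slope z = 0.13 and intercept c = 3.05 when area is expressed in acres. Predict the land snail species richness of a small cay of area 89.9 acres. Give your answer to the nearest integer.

5 species

S = 3.05 × 89.9^0.13
ln S = ln 3.05 + 0.13 × ln 89.9 = 1.1151 + 0.13 × 4.4987 = 1.7000
S = e^1.7000 ≈ 5.474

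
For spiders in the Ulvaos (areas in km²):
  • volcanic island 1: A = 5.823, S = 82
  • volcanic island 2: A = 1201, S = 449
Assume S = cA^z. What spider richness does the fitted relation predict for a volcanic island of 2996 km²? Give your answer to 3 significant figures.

z = ln(449/82) / ln(1201/5.823) = 1.7003 / 5.3291 = 0.3191
c = 82 / 5.823^0.3191 = 82 / 1.754 = 46.74
S₃ = 46.74 × 2996^0.3191 = 46.74 × 12.86 ≈ 601.1

601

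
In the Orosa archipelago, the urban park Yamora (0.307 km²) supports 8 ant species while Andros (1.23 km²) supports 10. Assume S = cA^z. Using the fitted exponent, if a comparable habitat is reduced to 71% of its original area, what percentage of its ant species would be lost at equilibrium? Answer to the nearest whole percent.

z = ln(10/8) / ln(1.23/0.307) = 0.2231 / 1.3879 = 0.1608
S_new/S_old = (A_new/A_old)^z = 0.71^0.1608 = exp(0.1608 × -0.3425) = 0.9464
Fraction lost = 1 − 0.9464 = 0.05358

5%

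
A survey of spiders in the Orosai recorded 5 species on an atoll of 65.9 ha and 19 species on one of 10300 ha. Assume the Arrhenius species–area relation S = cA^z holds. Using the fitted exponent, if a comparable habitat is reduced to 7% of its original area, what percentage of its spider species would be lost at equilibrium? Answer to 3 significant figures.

z = ln(19/5) / ln(10300/65.9) = 1.3350 / 5.0518 = 0.2643
S_new/S_old = (A_new/A_old)^z = 0.07^0.2643 = exp(0.2643 × -2.6593) = 0.4952
Fraction lost = 1 − 0.4952 = 0.5048

50.5%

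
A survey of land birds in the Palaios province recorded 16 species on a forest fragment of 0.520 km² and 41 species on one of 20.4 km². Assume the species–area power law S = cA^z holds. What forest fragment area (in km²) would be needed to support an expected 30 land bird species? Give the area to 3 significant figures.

z = ln(41/16) / ln(20.4/0.52) = 0.9410 / 3.6695 = 0.2564
c = 16 / 0.52^0.2564 = 16 / 0.8456 = 18.92
A = (30/18.92)^(1/0.2564) ⇒ ln A = ln(1.586)/0.2564 = 1.7974
A = e^1.7974 ≈ 6.034 km²

6.03 km²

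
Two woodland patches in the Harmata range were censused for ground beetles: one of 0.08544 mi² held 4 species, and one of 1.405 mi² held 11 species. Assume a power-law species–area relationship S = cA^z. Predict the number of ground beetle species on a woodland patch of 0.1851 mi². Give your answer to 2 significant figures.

z = ln(11/4) / ln(1.405/0.08544) = 1.0116 / 2.8000 = 0.3613
c = 4 / 0.08544^0.3613 = 4 / 0.4112 = 9.728
S₃ = 9.728 × 0.1851^0.3613 = 9.728 × 0.5437 ≈ 5.289

5.3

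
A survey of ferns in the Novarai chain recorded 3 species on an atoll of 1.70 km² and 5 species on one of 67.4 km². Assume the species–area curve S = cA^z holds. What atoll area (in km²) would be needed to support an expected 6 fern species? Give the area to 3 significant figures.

z = ln(5/3) / ln(67.4/1.7) = 0.5108 / 3.6800 = 0.1388
c = 3 / 1.7^0.1388 = 3 / 1.076 = 2.787
A = (6/2.787)^(1/0.1388) ⇒ ln A = ln(2.153)/0.1388 = 5.5241
A = e^5.5241 ≈ 250.7 km²

251 km²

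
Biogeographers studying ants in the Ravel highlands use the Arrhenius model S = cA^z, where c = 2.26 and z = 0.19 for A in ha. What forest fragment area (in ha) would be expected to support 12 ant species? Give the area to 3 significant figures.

12 = 2.26 × A^0.19  ⇒  A^0.19 = 12/2.26 = 5.31
ln A = ln(5.31) / 0.19 = 1.6695 / 0.19 = 8.7871
A = e^8.7871 ≈ 6549 ha

6550 ha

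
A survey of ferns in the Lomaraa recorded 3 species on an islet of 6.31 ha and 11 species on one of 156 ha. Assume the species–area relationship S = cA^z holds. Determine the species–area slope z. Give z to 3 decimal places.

0.405

Taking logs: ln S = ln c + z ln A, so z = (ln S₂ − ln S₁)/(ln A₂ − ln A₁).
z = ln(11/3) / ln(156/6.31) = ln(3.667) / ln(24.72) = 1.2993 / 3.2077 = 0.4050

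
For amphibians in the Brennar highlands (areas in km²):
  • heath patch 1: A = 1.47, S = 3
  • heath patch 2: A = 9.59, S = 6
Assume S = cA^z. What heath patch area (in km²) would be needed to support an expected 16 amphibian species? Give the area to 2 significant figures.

140 km²

z = ln(6/3) / ln(9.59/1.47) = 0.6931 / 1.8755 = 0.3696
c = 3 / 1.47^0.3696 = 3 / 1.153 = 2.602
A = (16/2.602)^(1/0.3696) ⇒ ln A = ln(6.149)/0.3696 = 4.9146
A = e^4.9146 ≈ 136.3 km²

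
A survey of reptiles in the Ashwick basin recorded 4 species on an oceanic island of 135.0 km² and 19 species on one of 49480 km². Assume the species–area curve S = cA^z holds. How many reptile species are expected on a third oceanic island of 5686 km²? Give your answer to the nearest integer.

11

z = ln(19/4) / ln(49480/135) = 1.5581 / 5.9040 = 0.2639
c = 4 / 135^0.2639 = 4 / 3.649 = 1.096
S₃ = 1.096 × 5686^0.2639 = 1.096 × 9.793 ≈ 10.73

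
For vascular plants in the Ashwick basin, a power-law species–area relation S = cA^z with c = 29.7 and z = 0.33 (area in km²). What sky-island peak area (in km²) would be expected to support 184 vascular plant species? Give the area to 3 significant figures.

251 km²

184 = 29.7 × A^0.33  ⇒  A^0.33 = 184/29.7 = 6.195
ln A = ln(6.195) / 0.33 = 1.8238 / 0.33 = 5.5266
A = e^5.5266 ≈ 251.3 km²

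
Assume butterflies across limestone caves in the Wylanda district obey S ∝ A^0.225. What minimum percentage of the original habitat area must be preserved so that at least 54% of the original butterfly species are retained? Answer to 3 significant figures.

Need (A_new/A_old)^0.225 = 0.54, so A_new/A_old = 0.54^(1/0.225) = 0.54^4.444
ln(A_new/A_old) = ln 0.54 / 0.225 = -0.6162 / 0.225 = -2.7386
A_new/A_old = e^-2.7386 ≈ 0.06466

6.47%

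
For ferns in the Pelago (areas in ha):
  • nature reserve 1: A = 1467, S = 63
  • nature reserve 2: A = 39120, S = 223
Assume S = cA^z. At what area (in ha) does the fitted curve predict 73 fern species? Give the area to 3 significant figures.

z = ln(223/63) / ln(39120/1467) = 1.2640 / 3.2834 = 0.3850
c = 63 / 1467^0.3850 = 63 / 16.56 = 3.805
A = (73/3.805)^(1/0.3850) ⇒ ln A = ln(19.19)/0.3850 = 7.6737
A = e^7.6737 ≈ 2151 ha

2150 ha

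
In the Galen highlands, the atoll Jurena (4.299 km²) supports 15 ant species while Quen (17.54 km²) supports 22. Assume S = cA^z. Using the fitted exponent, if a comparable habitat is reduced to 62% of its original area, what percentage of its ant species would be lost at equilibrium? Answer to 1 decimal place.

12.2%

z = ln(22/15) / ln(17.54/4.299) = 0.3830 / 1.4061 = 0.2724
S_new/S_old = (A_new/A_old)^z = 0.62^0.2724 = exp(0.2724 × -0.4780) = 0.8779
Fraction lost = 1 − 0.8779 = 0.1221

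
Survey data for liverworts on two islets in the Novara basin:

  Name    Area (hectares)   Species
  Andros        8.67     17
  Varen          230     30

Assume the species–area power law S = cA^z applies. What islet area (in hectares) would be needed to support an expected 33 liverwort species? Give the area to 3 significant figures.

z = ln(30/17) / ln(230/8.67) = 0.5680 / 3.2782 = 0.1733
c = 17 / 8.67^0.1733 = 17 / 1.454 = 11.69
A = (33/11.69)^(1/0.1733) ⇒ ln A = ln(2.822)/0.1733 = 5.9882
A = e^5.9882 ≈ 398.7 hectares

399 hectares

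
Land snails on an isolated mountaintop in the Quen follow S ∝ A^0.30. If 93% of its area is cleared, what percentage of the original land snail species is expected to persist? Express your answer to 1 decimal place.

45.0%

S_new/S_old = (A_new/A_old)^z = 0.07^0.3
= exp(0.3 × ln 0.07) = exp(0.3 × -2.6593) = exp(-0.7978) ≈ 0.4503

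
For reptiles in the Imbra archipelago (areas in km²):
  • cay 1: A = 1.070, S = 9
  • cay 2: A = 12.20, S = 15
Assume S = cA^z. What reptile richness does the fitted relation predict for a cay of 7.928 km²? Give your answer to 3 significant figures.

13.7

z = ln(15/9) / ln(12.2/1.07) = 0.5108 / 2.4338 = 0.2099
c = 9 / 1.07^0.2099 = 9 / 1.014 = 8.873
S₃ = 8.873 × 7.928^0.2099 = 8.873 × 1.544 ≈ 13.7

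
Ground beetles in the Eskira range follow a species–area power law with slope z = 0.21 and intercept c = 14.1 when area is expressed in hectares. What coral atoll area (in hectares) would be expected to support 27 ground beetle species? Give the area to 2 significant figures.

22 hectares

27 = 14.1 × A^0.21  ⇒  A^0.21 = 27/14.1 = 1.915
ln A = ln(1.915) / 0.21 = 0.6497 / 0.21 = 3.0936
A = e^3.0936 ≈ 22.06 hectares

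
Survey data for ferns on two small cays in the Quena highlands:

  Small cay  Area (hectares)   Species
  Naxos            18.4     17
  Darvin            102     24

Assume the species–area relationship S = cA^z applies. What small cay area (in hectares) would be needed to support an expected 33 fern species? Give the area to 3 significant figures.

z = ln(24/17) / ln(102/18.4) = 0.3448 / 1.7126 = 0.2014
c = 17 / 18.4^0.2014 = 17 / 1.798 = 9.457
A = (33/9.457)^(1/0.2014) ⇒ ln A = ln(3.489)/0.2014 = 6.2065
A = e^6.2065 ≈ 496 hectares

496 hectares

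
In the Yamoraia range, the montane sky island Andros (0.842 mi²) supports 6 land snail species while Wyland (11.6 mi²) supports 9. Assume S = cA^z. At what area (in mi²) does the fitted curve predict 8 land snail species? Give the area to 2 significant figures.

z = ln(9/6) / ln(11.6/0.842) = 0.4055 / 2.6230 = 0.1546
c = 6 / 0.842^0.1546 = 6 / 0.9738 = 6.162
A = (8/6.162)^(1/0.1546) ⇒ ln A = ln(1.298)/0.1546 = 1.6891
A = e^1.6891 ≈ 5.414 mi²

5.4 mi²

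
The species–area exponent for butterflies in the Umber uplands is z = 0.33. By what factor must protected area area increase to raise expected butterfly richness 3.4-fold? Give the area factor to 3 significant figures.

(A₂/A₁)^0.33 = 3.4, so A₂/A₁ = 3.4^(1/0.33) = 3.4^3.03
ln(A₂/A₁) = ln 3.4 / 0.33 = 1.2238 / 0.33 = 3.7084
A₂/A₁ = e^3.7084 ≈ 40.79

40.8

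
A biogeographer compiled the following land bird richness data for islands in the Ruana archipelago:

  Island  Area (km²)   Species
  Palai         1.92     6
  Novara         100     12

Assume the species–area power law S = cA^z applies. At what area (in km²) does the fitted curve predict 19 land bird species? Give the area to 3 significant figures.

z = ln(12/6) / ln(100/1.92) = 0.6931 / 3.9528 = 0.1754
c = 6 / 1.92^0.1754 = 6 / 1.121 = 5.351
A = (19/5.351)^(1/0.1754) ⇒ ln A = ln(3.55)/0.1754 = 7.2258
A = e^7.2258 ≈ 1374 km²

1370 km²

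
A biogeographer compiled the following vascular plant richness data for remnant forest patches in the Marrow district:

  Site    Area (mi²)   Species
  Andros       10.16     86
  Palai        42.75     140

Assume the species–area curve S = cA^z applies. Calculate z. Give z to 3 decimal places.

Taking logs: ln S = ln c + z ln A, so z = (ln S₂ − ln S₁)/(ln A₂ − ln A₁).
z = ln(140/86) / ln(42.75/10.16) = ln(1.628) / ln(4.208) = 0.4873 / 1.4369 = 0.3391

0.339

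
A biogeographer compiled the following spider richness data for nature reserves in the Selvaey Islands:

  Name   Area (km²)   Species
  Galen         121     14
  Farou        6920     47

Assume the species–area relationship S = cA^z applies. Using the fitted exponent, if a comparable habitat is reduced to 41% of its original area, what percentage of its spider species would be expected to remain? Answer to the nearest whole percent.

77%

z = ln(47/14) / ln(6920/121) = 1.2111 / 4.0464 = 0.2993
S_new/S_old = (A_new/A_old)^z = 0.41^0.2993 = exp(0.2993 × -0.8916) = 0.7658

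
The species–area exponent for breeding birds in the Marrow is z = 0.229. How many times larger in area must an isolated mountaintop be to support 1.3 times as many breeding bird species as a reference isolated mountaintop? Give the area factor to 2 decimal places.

(A₂/A₁)^0.229 = 1.3, so A₂/A₁ = 1.3^(1/0.229) = 1.3^4.367
ln(A₂/A₁) = ln 1.3 / 0.229 = 0.2624 / 0.229 = 1.1457
A₂/A₁ = e^1.1457 ≈ 3.145

3.14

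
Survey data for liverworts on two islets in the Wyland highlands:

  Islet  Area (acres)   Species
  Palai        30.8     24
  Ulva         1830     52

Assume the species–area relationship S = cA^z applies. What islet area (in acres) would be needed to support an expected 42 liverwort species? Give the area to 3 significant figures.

z = ln(52/24) / ln(1830/30.8) = 0.7732 / 4.0846 = 0.1893
c = 24 / 30.8^0.1893 = 24 / 1.913 = 12.54
A = (42/12.54)^(1/0.1893) ⇒ ln A = ln(3.348)/0.1893 = 6.3838
A = e^6.3838 ≈ 592.2 acres

592 acres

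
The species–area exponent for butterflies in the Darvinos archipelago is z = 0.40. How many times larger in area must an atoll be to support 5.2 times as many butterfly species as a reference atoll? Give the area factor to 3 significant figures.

(A₂/A₁)^0.4 = 5.2, so A₂/A₁ = 5.2^(1/0.4) = 5.2^2.5
ln(A₂/A₁) = ln 5.2 / 0.4 = 1.6487 / 0.4 = 4.1216
A₂/A₁ = e^4.1216 ≈ 61.66

61.7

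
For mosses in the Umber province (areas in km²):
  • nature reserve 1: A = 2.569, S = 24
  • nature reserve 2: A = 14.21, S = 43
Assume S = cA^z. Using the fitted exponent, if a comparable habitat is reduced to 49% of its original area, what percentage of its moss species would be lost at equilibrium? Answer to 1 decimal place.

21.6%

z = ln(43/24) / ln(14.21/2.569) = 0.5831 / 1.7104 = 0.3409
S_new/S_old = (A_new/A_old)^z = 0.49^0.3409 = exp(0.3409 × -0.7133) = 0.7841
Fraction lost = 1 − 0.7841 = 0.2159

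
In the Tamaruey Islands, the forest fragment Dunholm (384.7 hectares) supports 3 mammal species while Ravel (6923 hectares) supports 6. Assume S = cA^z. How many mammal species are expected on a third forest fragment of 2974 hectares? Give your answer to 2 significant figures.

4.9

z = ln(6/3) / ln(6923/384.7) = 0.6931 / 2.8901 = 0.2398
c = 3 / 384.7^0.2398 = 3 / 4.169 = 0.7197
S₃ = 0.7197 × 2974^0.2398 = 0.7197 × 6.808 ≈ 4.899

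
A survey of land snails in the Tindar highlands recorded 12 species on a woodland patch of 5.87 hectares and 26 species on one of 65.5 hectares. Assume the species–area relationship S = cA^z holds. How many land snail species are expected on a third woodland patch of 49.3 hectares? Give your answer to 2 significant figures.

24

z = ln(26/12) / ln(65.5/5.87) = 0.7732 / 2.4122 = 0.3205
c = 12 / 5.87^0.3205 = 12 / 1.763 = 6.805
S₃ = 6.805 × 49.3^0.3205 = 6.805 × 3.488 ≈ 23.74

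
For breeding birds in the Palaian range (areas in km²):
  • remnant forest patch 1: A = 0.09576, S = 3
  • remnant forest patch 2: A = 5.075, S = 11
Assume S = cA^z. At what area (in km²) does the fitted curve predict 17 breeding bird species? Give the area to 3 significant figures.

19.2 km²

z = ln(11/3) / ln(5.075/0.09576) = 1.2993 / 3.9702 = 0.3273
c = 3 / 0.09576^0.3273 = 3 / 0.4641 = 6.464
A = (17/6.464)^(1/0.3273) ⇒ ln A = ln(2.63)/0.3273 = 2.9545
A = e^2.9545 ≈ 19.19 km²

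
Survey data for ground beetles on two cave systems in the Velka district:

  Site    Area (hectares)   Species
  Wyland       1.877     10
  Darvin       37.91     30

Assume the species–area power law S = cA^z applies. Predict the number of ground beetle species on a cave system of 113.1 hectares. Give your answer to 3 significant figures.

44.7

z = ln(30/10) / ln(37.91/1.877) = 1.0986 / 3.0055 = 0.3655
c = 10 / 1.877^0.3655 = 10 / 1.259 = 7.944
S₃ = 7.944 × 113.1^0.3655 = 7.944 × 5.631 ≈ 44.73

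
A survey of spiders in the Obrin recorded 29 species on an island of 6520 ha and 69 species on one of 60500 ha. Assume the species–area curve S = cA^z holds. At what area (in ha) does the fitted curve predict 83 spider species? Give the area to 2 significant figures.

97000 ha

z = ln(69/29) / ln(60500/6520) = 0.8668 / 2.2278 = 0.3891
c = 29 / 6520^0.3891 = 29 / 30.49 = 0.9513
A = (83/0.9513)^(1/0.3891) ⇒ ln A = ln(87.25)/0.3891 = 11.4852
A = e^11.4852 ≈ 97264 ha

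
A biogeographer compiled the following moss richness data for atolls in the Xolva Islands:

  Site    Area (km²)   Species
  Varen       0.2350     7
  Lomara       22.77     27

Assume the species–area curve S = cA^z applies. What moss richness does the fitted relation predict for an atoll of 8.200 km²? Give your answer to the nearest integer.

z = ln(27/7) / ln(22.77/0.235) = 1.3499 / 4.5736 = 0.2952
c = 7 / 0.235^0.2952 = 7 / 0.6522 = 10.73
S₃ = 10.73 × 8.2^0.2952 = 10.73 × 1.861 ≈ 19.97

20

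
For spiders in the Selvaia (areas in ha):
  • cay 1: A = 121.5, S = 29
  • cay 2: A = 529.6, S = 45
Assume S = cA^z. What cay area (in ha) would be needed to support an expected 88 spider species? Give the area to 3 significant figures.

z = ln(45/29) / ln(529.6/121.5) = 0.4394 / 1.4722 = 0.2984
c = 29 / 121.5^0.2984 = 29 / 4.189 = 6.923
A = (88/6.923)^(1/0.2984) ⇒ ln A = ln(12.71)/0.2984 = 8.5194
A = e^8.5194 ≈ 5011 ha

5010 ha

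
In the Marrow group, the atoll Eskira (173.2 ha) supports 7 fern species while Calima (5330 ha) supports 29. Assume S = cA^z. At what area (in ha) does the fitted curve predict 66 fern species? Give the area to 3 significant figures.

z = ln(29/7) / ln(5330/173.2) = 1.4214 / 3.4267 = 0.4148
c = 7 / 173.2^0.4148 = 7 / 8.483 = 0.8252
A = (66/0.8252)^(1/0.4148) ⇒ ln A = ln(79.98)/0.4148 = 10.5636
A = e^10.5636 ≈ 38702 ha

38700 ha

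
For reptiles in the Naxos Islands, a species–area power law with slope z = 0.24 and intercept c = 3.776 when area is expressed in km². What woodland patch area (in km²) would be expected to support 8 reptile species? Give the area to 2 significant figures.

23 km²

8 = 3.776 × A^0.24  ⇒  A^0.24 = 8/3.776 = 2.119
ln A = ln(2.119) / 0.24 = 0.7508 / 0.24 = 3.1282
A = e^3.1282 ≈ 22.83 km²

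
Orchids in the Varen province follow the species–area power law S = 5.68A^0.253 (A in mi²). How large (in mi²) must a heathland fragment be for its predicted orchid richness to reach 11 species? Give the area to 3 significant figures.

11 = 5.68 × A^0.253  ⇒  A^0.253 = 11/5.68 = 1.937
ln A = ln(1.937) / 0.253 = 0.6609 / 0.253 = 2.6124
A = e^2.6124 ≈ 13.63 mi²

13.6 mi²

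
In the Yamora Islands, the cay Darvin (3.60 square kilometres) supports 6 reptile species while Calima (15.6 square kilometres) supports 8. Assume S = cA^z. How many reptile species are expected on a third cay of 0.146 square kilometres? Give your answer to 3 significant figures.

z = ln(8/6) / ln(15.6/3.6) = 0.2877 / 1.4663 = 0.1962
c = 6 / 3.6^0.1962 = 6 / 1.286 = 4.667
S₃ = 4.667 × 0.146^0.1962 = 4.667 × 0.6856 ≈ 3.199

3.20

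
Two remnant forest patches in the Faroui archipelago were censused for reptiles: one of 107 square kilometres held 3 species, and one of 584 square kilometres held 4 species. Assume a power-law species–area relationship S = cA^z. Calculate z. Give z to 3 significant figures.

0.170

Taking logs: ln S = ln c + z ln A, so z = (ln S₂ − ln S₁)/(ln A₂ − ln A₁).
z = ln(4/3) / ln(584/107) = ln(1.333) / ln(5.458) = 0.2877 / 1.6971 = 0.1695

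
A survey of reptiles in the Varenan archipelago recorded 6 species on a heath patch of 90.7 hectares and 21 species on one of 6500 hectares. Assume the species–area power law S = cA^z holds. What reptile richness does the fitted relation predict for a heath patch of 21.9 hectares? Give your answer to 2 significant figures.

z = ln(21/6) / ln(6500/90.7) = 1.2528 / 4.2720 = 0.2932
c = 6 / 90.7^0.2932 = 6 / 3.75 = 1.6
S₃ = 1.6 × 21.9^0.2932 = 1.6 × 2.472 ≈ 3.955

4.0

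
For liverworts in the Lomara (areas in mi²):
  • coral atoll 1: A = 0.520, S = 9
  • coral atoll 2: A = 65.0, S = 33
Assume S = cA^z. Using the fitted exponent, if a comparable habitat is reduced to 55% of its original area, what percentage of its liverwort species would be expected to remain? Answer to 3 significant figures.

z = ln(33/9) / ln(65/0.52) = 1.2993 / 4.8283 = 0.2691
S_new/S_old = (A_new/A_old)^z = 0.55^0.2691 = exp(0.2691 × -0.5978) = 0.8514

85.1%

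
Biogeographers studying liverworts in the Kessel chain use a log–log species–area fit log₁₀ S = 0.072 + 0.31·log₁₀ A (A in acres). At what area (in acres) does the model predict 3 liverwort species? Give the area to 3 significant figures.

20.3 acres

3 = 1.18 × A^0.31  ⇒  A^0.31 = 3/1.18 = 2.542
ln A = ln(2.542) / 0.31 = 0.9328 / 0.31 = 3.0091
A = e^3.0091 ≈ 20.27 acres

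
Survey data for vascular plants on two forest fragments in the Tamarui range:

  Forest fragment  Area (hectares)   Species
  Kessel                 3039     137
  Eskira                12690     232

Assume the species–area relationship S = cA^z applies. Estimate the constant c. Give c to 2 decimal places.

7.13

z = ln(S₂/S₁) / ln(A₂/A₁) = ln(232/137) / ln(12690/3039) = 0.5268 / 1.4293 = 0.3685
c = S₁ / A₁^z = 137 / 3039^0.3685 = 137 / 19.21 = 7.131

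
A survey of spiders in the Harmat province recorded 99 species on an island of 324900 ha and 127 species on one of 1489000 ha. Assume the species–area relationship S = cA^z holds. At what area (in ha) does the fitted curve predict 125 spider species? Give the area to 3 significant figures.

1350000 ha

z = ln(127/99) / ln(1489000/324900) = 0.2491 / 1.5223 = 0.1636
c = 99 / 324900^0.1636 = 99 / 7.976 = 12.41
A = (125/12.41)^(1/0.1636) ⇒ ln A = ln(10.07)/0.1636 = 14.1166
A = e^14.1166 ≈ 1351323 ha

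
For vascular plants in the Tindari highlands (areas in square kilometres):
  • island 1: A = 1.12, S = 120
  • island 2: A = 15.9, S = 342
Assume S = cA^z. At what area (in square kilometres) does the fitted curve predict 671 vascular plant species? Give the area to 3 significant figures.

z = ln(342/120) / ln(15.9/1.12) = 1.0473 / 2.6530 = 0.3948
c = 120 / 1.12^0.3948 = 120 / 1.046 = 114.7
A = (671/114.7)^(1/0.3948) ⇒ ln A = ln(5.848)/0.3948 = 4.4735
A = e^4.4735 ≈ 87.67 square kilometres

87.7 square kilometres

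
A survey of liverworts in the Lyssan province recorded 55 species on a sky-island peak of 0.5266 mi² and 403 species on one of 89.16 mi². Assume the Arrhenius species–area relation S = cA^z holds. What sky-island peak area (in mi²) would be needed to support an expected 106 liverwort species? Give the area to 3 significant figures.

z = ln(403/55) / ln(89.16/0.5266) = 1.9916 / 5.1317 = 0.3881
c = 55 / 0.5266^0.3881 = 55 / 0.7797 = 70.54
A = (106/70.54)^(1/0.3881) ⇒ ln A = ln(1.503)/0.3881 = 1.0493
A = e^1.0493 ≈ 2.856 mi²

2.86 mi²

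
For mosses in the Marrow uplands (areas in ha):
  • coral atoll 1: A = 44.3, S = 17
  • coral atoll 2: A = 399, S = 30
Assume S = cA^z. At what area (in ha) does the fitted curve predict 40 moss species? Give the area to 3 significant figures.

z = ln(30/17) / ln(399/44.3) = 0.5680 / 2.1980 = 0.2584
c = 17 / 44.3^0.2584 = 17 / 2.663 = 6.383
A = (40/6.383)^(1/0.2584) ⇒ ln A = ln(6.267)/0.2584 = 7.1022
A = e^7.1022 ≈ 1215 ha

1210 ha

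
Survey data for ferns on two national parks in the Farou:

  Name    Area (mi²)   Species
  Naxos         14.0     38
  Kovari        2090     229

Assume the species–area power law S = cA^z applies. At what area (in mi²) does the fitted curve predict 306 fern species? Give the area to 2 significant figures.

4700 mi²

z = ln(229/38) / ln(2090/14) = 1.7961 / 5.0059 = 0.3588
c = 38 / 14^0.3588 = 38 / 2.578 = 14.74
A = (306/14.74)^(1/0.3588) ⇒ ln A = ln(20.76)/0.3588 = 8.4528
A = e^8.4528 ≈ 4688 mi²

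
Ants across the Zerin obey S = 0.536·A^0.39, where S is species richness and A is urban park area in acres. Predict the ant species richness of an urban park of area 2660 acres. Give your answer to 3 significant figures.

S = 0.536 × 2660^0.39 = 0.536 × 21.66 ≈ 11.61

11.6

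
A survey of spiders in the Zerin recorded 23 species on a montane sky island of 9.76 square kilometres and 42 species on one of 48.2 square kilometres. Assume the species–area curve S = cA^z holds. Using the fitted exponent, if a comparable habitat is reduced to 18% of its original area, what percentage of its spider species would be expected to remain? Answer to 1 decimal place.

52.4%

z = ln(42/23) / ln(48.2/9.76) = 0.6022 / 1.5971 = 0.3771
S_new/S_old = (A_new/A_old)^z = 0.18^0.3771 = exp(0.3771 × -1.7148) = 0.5238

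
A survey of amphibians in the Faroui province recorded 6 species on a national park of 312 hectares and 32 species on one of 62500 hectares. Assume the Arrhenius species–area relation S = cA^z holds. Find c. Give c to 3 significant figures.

0.978

z = ln(S₂/S₁) / ln(A₂/A₁) = ln(32/6) / ln(62500/312) = 1.6740 / 5.2999 = 0.3158
c = S₁ / A₁^z = 6 / 312^0.3158 = 6 / 6.134 = 0.9781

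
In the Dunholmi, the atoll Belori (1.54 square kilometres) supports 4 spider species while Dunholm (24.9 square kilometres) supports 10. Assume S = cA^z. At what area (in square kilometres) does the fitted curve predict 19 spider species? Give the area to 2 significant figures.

z = ln(10/4) / ln(24.9/1.54) = 0.9163 / 2.7831 = 0.3292
c = 4 / 1.54^0.3292 = 4 / 1.153 = 3.47
A = (19/3.47)^(1/0.3292) ⇒ ln A = ln(5.476)/0.3292 = 5.1644
A = e^5.1644 ≈ 174.9 square kilometres

170 square kilometres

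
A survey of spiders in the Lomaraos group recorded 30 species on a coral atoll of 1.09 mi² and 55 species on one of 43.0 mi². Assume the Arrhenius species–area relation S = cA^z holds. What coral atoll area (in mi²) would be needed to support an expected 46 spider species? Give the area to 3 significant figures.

z = ln(55/30) / ln(43/1.09) = 0.6061 / 3.6750 = 0.1649
c = 30 / 1.09^0.1649 = 30 / 1.014 = 29.58
A = (46/29.58)^(1/0.1649) ⇒ ln A = ln(1.555)/0.1649 = 2.6778
A = e^2.6778 ≈ 14.55 mi²

14.6 mi²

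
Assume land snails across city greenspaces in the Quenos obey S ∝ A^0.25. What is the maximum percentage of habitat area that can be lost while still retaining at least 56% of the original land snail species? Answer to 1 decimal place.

90.2%

Need (A_new/A_old)^0.25 = 0.56, so A_new/A_old = 0.56^(1/0.25) = 0.56^4
ln(A_new/A_old) = ln 0.56 / 0.25 = -0.5798 / 0.25 = -2.3193
A_new/A_old = e^-2.3193 ≈ 0.09834
Fraction that can be lost = 1 − 0.09834 = 0.9017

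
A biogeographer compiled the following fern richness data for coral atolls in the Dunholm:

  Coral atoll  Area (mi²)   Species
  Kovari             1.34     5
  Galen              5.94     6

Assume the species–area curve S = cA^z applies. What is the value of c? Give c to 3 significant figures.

z = ln(S₂/S₁) / ln(A₂/A₁) = ln(6/5) / ln(5.94/1.34) = 0.1823 / 1.4890 = 0.1224
c = S₁ / A₁^z = 5 / 1.34^0.1224 = 5 / 1.036 = 4.824

4.82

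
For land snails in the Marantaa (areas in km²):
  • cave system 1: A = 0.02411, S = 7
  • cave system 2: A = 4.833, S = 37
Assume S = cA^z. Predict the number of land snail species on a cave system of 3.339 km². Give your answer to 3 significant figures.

z = ln(37/7) / ln(4.833/0.02411) = 1.6650 / 5.3006 = 0.3141
c = 7 / 0.02411^0.3141 = 7 / 0.3103 = 22.56
S₃ = 22.56 × 3.339^0.3141 = 22.56 × 1.46 ≈ 32.94

32.9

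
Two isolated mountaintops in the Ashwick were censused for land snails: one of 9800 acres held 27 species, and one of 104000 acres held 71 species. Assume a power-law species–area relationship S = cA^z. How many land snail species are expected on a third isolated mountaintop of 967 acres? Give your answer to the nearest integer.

z = ln(71/27) / ln(104000/9800) = 0.9668 / 2.3620 = 0.4093
c = 27 / 9800^0.4093 = 27 / 43.03 = 0.6275
S₃ = 0.6275 × 967^0.4093 = 0.6275 × 16.67 ≈ 10.46

10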